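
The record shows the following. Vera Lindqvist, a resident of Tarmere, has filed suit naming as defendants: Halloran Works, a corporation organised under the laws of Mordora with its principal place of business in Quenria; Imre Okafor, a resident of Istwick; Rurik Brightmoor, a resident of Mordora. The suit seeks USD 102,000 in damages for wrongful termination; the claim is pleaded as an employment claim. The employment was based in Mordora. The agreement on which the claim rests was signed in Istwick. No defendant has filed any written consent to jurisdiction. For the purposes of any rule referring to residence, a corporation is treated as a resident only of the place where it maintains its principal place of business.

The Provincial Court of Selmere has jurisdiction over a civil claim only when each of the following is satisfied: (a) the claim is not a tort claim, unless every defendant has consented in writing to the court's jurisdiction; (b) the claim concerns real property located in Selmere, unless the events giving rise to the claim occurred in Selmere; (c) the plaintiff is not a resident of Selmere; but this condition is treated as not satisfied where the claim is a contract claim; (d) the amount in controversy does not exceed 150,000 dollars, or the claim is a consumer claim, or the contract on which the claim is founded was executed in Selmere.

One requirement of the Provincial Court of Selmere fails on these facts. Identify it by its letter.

(b)

The Provincial Court of Selmere:
  (a) The claim is an employment claim, not a tort claim. Satisfied.
  (b) The claim does not concern real property. Nor does the 'unless' clause help: the operative events occurred in Mordora, not Selmere. Condition not met.
  (c) The plaintiff resides in Tarmere, which is not Selmere. And the carve-out is inapplicable — the claim is an employment claim, not a contract claim. Met.
  (d) The amount in controversy is $102,000, within the USD 150,000 ceiling — that alternative is enough. Met.
Only condition (b) fails.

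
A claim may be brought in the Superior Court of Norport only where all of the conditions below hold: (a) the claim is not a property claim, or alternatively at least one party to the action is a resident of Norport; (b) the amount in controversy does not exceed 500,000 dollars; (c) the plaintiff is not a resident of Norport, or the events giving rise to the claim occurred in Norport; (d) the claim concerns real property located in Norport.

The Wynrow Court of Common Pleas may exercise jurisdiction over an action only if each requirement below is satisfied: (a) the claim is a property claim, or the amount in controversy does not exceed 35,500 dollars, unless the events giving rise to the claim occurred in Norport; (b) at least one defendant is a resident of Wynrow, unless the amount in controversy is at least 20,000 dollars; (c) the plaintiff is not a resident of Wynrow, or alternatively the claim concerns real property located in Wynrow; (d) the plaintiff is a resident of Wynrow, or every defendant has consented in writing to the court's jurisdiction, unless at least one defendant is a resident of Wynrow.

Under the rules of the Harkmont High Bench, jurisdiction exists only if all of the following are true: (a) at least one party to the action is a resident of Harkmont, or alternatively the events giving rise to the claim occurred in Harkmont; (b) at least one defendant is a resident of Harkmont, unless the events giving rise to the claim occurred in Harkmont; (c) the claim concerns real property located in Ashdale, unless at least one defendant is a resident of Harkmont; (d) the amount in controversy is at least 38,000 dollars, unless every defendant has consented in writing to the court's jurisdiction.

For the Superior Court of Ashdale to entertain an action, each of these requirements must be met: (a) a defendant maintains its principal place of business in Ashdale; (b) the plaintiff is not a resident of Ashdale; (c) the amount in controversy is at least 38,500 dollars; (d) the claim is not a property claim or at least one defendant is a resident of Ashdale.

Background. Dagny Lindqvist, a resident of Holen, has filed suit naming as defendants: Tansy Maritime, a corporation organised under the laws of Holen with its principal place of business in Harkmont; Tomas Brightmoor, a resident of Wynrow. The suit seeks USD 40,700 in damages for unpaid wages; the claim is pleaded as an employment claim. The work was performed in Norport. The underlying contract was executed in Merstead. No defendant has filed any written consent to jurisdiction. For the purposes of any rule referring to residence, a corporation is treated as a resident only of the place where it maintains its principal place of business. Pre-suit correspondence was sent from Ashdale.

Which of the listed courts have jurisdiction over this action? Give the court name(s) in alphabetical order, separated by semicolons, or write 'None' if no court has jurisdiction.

the Harkmont High Bench; the Wynrow Court of Common Pleas

The Superior Court of Norport:
  (a) The claim is an employment claim, not a property claim — that alternative is enough. Met.
  (b) The amount in controversy is USD 40,700, within the USD 500,000 ceiling. Condition met.
  (c) The plaintiff resides in Holen, which is not Norport — that alternative is enough. Condition met.
  (d) The claim does not concern real property. Not satisfied.
  → The court lacks jurisdiction.
The Wynrow Court of Common Pleas:
  (a) The claim is an employment claim, not a property claim; the amount in controversy is $40,700, above the USD 35,500 ceiling — no alternative holds. But the operative events occurred in Norport, and the 'unless' clause therefore excuses the requirement. Condition met.
  (b) Tomas Brightmoor resides in Wynrow. Satisfied.
  (c) The plaintiff resides in Holen, which is not Wynrow — that alternative is enough. Satisfied.
  (d) The plaintiff resides in Holen, not Wynrow; no such written consent has been filed — none of the alternatives is met. However, Tomas Brightmoor resides in Wynrow, so the 'unless' proviso supplies this condition. Satisfied.
  → Every requirement is satisfied — jurisdiction.
The Harkmont High Bench:
  (a) Tansy Maritime resides in Harkmont, which satisfies one of the alternatives. Met.
  (b) Tansy Maritime resides in Harkmont. Satisfied.
  (c) The claim does not concern real property. However, Tansy Maritime resides in Harkmont, so the 'unless' proviso supplies this condition. Condition met.
  (d) The amount in controversy is USD 40,700, which meets the $38,000 floor. Satisfied.
  → Every requirement is satisfied — jurisdiction.
The Superior Court of Ashdale:
  (a) The corporate defendant(s) have their principal place of business in Harkmont, not Ashdale. Condition not met.
  (b) The plaintiff resides in Holen, which is not Ashdale. Met.
  (c) The amount in controversy is $40,700, which meets the 38,500 dollars floor. Met.
  (d) The claim is an employment claim, not a property claim, so one alternative holds. Satisfied.
  → The court lacks jurisdiction.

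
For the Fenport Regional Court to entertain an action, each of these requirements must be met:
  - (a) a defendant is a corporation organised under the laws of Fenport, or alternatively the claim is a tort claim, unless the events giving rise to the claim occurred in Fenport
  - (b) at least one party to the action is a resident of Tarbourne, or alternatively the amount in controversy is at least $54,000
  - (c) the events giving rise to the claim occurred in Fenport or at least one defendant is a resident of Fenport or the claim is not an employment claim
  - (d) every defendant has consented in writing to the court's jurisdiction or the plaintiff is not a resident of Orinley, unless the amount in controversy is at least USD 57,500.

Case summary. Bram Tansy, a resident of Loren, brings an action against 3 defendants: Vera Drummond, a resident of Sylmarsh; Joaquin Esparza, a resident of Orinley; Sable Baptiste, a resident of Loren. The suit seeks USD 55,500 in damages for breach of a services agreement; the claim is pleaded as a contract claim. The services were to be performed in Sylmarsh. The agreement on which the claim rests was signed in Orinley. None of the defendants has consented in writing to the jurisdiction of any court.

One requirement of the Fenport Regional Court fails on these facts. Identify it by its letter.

(a)

The Fenport Regional Court:
  (a) No defendant is a corporation; the claim is a contract claim, not a tort claim — every alternative fails. The proviso offers no rescue either, since the operative events occurred in Sylmarsh, not Fenport. Condition not met.
  (b) The amount in controversy is USD 55,500, which meets the 54,000 dollars floor, so one alternative holds. Met.
  (c) The claim is a contract claim, not an employment claim, so this disjunct is met. Condition met.
  (d) The plaintiff resides in Loren, which is not Orinley, which satisfies one of the alternatives. Satisfied.
Only condition (a) fails.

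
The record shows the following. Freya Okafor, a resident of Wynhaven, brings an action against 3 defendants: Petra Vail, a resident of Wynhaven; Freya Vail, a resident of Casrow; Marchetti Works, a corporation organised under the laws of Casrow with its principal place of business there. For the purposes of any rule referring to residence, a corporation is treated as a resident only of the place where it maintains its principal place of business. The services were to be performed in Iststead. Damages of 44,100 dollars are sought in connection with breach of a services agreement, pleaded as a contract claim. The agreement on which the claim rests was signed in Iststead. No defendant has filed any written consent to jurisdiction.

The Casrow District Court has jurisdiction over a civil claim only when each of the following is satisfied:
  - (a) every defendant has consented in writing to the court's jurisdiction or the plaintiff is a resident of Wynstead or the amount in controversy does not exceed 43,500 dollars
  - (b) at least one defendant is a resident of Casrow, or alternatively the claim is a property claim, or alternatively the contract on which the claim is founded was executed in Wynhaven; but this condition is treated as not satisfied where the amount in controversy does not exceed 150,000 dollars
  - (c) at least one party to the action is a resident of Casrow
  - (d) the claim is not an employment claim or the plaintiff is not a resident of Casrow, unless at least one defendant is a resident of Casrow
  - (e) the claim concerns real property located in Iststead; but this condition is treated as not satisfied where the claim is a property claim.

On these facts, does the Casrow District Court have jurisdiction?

The Casrow District Court:
  (a) No such written consent has been filed; the plaintiff resides in Wynhaven, not Wynstead; the amount in controversy is 44,100 dollars, above the 43,500 dollars ceiling — no alternative holds. Not satisfied.
  (b) Freya Vail resides in Casrow, so this disjunct is met. However, the amount in controversy is $44,100, within the $150,000 ceiling, which falls within the stated exception and so defeats the condition. Condition not met.
  (c) Freya Vail resides in Casrow. Condition met.
  (d) The claim is a contract claim, not an employment claim — that alternative is enough. Satisfied.
  (e) The claim does not concern real property. Not satisfied.
  → Not every requirement is met — no jurisdiction.

No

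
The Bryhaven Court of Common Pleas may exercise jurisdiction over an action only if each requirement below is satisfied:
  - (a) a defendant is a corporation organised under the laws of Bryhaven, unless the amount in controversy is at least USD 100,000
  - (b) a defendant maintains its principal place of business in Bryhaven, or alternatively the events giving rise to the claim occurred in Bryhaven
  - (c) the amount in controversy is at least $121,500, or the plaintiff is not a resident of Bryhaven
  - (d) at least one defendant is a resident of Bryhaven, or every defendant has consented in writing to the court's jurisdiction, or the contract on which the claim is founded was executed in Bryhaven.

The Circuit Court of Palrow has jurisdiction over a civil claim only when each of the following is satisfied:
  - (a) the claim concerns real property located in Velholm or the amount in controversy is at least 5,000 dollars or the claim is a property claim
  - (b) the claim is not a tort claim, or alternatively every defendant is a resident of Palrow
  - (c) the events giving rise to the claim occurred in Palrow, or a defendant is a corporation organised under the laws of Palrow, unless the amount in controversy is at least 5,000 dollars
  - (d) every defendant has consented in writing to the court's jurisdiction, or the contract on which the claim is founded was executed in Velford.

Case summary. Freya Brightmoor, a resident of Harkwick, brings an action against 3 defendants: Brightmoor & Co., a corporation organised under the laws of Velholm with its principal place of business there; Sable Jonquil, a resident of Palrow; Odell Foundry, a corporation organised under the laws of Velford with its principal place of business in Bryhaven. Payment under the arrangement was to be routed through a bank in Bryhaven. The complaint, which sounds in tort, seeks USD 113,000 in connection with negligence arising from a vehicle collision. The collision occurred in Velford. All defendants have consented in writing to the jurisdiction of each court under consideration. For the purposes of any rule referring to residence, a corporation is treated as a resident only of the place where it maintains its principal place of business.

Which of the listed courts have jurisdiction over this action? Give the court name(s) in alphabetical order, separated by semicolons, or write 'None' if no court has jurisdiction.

the Bryhaven Court of Common Pleas

The Bryhaven Court of Common Pleas:
  (a) The corporate defendant(s) are organised in Velford, Velholm, not Bryhaven. The proviso rescues it, though: the amount in controversy is USD 113,000, which meets the 100,000 dollars floor. Condition met.
  (b) Odell Foundry has its principal place of business in Bryhaven — that alternative is enough. Met.
  (c) The plaintiff resides in Harkwick, which is not Bryhaven, so one alternative holds. Met.
  (d) Odell Foundry resides in Bryhaven, which satisfies one of the alternatives. Condition met.
  → Every requirement is satisfied — jurisdiction.
The Circuit Court of Palrow:
  (a) The amount in controversy is 113,000 dollars, which meets the 5,000 dollars floor, so one alternative holds. Met.
  (b) The claim is a tort claim; the defendants reside as follows — Brightmoor & Co. in Velholm, Sable Jonquil in Palrow, Odell Foundry in Bryhaven — not all in Palrow — no alternative holds. Not satisfied.
  (c) The operative events occurred in Velford, not Palrow; the corporate defendant(s) are organised in Velford, Velholm, not Palrow — none of the alternatives is met. However, the amount in controversy is 113,000 dollars, which meets the $5,000 floor, so the 'unless' proviso supplies this condition. Satisfied.
  (d) Every defendant has filed written consent, so one alternative holds. Met.
  → At least one condition fails; no jurisdiction.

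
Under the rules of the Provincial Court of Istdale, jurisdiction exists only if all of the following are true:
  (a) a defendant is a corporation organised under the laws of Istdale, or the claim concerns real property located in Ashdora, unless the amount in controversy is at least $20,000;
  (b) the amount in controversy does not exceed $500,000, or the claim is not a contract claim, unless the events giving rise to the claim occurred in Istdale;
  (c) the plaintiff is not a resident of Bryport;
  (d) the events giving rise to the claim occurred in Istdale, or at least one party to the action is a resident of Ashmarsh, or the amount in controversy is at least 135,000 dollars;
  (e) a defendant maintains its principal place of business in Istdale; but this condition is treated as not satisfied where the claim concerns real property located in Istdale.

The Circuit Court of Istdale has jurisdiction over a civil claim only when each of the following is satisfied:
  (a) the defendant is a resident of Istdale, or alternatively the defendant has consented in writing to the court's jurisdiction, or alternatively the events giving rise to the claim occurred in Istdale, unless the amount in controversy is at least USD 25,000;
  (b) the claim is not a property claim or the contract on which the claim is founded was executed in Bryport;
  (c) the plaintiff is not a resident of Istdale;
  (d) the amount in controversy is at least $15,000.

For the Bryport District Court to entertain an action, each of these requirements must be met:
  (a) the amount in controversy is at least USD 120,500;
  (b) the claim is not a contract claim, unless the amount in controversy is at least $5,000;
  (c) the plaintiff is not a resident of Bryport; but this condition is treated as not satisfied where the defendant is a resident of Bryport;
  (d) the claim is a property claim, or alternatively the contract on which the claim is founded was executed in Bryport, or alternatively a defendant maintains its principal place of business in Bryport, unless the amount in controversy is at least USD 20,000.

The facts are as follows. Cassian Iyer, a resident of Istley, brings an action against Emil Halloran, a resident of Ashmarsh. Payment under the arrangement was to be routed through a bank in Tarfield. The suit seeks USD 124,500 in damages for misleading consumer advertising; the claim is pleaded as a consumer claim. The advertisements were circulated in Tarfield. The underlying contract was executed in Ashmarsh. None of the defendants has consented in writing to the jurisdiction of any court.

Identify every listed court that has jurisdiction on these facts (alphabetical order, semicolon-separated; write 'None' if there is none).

The Provincial Court of Istdale:
  (a) No defendant is a corporation; the claim does not concern real property — every alternative fails. However, the amount in controversy is $124,500, which meets the 20,000 dollars floor, so the 'unless' proviso supplies this condition. Satisfied.
  (b) The amount in controversy is $124,500, within the USD 500,000 ceiling, so one alternative holds. Satisfied.
  (c) The plaintiff resides in Istley, which is not Bryport. Satisfied.
  (d) Emil Halloran resides in Ashmarsh, so one alternative holds. Condition met.
  (e) No defendant is a corporation. Not satisfied.
  → No jurisdiction.
The Circuit Court of Istdale:
  (a) The defendant resides in Ashmarsh, not Istdale; no such written consent has been filed; the operative events occurred in Tarfield, not Istdale — every alternative fails. However, the amount in controversy is USD 124,500, which meets the $25,000 floor, so the 'unless' proviso supplies this condition. Met.
  (b) The claim is a consumer claim, not a property claim — that alternative is enough. Satisfied.
  (c) The plaintiff resides in Istley, which is not Istdale. Satisfied.
  (d) The amount in controversy is USD 124,500, which meets the 15,000 dollars floor. Condition met.
  → Jurisdiction lies.
The Bryport District Court:
  (a) The amount in controversy is $124,500, which meets the USD 120,500 floor. Met.
  (b) The claim is a consumer claim, not a contract claim. Satisfied.
  (c) The plaintiff resides in Istley, which is not Bryport. The exception is not triggered, since the defendant resides in Ashmarsh, not Bryport. Met.
  (d) The claim is a consumer claim, not a property claim; the contract was executed in Ashmarsh, not Bryport; no defendant is a corporation — every alternative fails. The proviso rescues it, though: the amount in controversy is $124,500, which meets the USD 20,000 floor. Condition met.
  → All conditions met; jurisdiction exists.

the Bryport District Court; the Circuit Court of Istdale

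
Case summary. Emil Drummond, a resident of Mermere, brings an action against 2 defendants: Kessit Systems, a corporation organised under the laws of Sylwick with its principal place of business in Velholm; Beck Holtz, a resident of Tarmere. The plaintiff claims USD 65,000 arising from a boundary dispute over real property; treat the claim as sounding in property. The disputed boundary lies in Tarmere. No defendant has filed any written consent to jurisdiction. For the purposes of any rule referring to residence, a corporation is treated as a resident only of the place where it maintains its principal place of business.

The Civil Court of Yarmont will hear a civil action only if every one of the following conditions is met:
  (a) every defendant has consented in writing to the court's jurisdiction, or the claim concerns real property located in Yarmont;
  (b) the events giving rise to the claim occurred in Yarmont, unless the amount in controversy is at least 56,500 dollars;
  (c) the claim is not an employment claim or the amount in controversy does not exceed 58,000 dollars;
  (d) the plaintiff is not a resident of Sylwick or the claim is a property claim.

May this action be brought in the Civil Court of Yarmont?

The Civil Court of Yarmont:
  (a) No such written consent has been filed; the property lies in Tarmere, not Yarmont — every alternative fails. Condition not met.
  (b) The operative events occurred in Tarmere, not Yarmont. But the amount in controversy is $65,000, which meets the $56,500 floor, and the 'unless' clause therefore excuses the requirement. Condition met.
  (c) The claim is a property claim, not an employment claim, so this disjunct is met. Condition met.
  (d) The plaintiff resides in Mermere, which is not Sylwick, so this disjunct is met. Met.
  → At least one condition fails; no jurisdiction.

No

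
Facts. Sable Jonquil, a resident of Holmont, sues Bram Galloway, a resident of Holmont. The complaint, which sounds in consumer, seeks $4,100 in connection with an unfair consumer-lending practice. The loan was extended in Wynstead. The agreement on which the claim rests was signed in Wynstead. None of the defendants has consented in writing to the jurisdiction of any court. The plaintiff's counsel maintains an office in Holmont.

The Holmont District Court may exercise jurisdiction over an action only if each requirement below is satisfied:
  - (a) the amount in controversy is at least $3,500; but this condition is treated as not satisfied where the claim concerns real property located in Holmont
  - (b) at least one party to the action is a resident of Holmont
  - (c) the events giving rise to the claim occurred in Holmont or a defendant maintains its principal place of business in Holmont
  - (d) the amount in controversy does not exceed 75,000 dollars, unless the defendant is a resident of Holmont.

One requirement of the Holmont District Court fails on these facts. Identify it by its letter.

The Holmont District Court:
  (a) The amount in controversy is USD 4,100, which meets the 3,500 dollars floor. The exception is not triggered, since the claim does not concern real property. Satisfied.
  (b) Sable Jonquil resides in Holmont. Condition met.
  (c) The operative events occurred in Wynstead, not Holmont; no defendant is a corporation — no alternative holds. Condition not met.
  (d) The amount in controversy is 4,100 dollars, within the 75,000 dollars ceiling. Met.
Only condition (c) fails.

(c)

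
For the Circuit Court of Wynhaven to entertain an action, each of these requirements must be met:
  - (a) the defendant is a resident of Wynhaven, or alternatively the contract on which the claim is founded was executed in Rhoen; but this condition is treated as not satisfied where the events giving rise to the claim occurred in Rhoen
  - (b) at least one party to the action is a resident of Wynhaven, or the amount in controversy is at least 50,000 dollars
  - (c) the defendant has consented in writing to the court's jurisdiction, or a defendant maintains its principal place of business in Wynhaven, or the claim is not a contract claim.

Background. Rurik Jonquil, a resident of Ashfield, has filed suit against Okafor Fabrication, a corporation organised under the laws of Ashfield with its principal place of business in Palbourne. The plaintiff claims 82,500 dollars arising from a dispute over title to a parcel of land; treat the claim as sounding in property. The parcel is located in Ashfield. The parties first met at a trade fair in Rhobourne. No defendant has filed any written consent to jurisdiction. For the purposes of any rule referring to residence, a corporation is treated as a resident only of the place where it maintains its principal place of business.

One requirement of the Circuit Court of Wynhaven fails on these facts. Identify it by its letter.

The Circuit Court of Wynhaven:
  (a) The defendant resides in Palbourne, not Wynhaven; no contract (and hence no place of execution) is alleged — no alternative holds. Not met.
  (b) The amount in controversy is 82,500 dollars, which meets the 50,000 dollars floor — that alternative is enough. Met.
  (c) The claim is a property claim, not a contract claim — that alternative is enough. Satisfied.
Only condition (a) fails.

(a)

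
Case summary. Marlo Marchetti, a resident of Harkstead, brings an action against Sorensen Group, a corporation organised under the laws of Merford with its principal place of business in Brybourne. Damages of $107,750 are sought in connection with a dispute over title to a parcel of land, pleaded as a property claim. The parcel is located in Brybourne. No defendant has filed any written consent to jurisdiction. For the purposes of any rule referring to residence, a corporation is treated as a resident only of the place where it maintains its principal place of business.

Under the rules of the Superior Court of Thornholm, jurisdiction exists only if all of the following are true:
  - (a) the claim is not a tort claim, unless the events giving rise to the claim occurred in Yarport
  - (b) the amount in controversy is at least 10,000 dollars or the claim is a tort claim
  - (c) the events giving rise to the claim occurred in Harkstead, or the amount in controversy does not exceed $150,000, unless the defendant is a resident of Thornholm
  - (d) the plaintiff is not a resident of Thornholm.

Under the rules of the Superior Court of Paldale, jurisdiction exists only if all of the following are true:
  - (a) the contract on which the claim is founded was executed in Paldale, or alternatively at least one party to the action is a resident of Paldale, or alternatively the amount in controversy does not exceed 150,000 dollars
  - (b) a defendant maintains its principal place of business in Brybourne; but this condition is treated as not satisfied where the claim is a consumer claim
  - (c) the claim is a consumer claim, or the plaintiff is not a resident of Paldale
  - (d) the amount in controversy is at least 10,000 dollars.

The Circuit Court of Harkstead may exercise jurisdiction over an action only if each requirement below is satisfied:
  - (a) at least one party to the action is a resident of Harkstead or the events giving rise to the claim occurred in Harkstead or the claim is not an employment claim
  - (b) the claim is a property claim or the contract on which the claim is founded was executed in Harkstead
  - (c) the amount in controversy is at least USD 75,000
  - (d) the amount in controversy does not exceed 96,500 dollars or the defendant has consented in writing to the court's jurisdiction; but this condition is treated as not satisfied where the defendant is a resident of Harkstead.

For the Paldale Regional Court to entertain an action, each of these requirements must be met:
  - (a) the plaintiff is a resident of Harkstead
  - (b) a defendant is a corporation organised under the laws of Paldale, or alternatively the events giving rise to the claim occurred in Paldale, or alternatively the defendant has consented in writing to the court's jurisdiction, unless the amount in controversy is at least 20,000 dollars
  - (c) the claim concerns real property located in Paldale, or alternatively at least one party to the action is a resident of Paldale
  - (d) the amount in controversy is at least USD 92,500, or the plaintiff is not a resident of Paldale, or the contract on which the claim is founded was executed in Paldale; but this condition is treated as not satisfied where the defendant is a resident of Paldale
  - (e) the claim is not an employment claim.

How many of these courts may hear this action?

2

The Superior Court of Thornholm:
  (a) The claim is a property claim, not a tort claim. Condition met.
  (b) The amount in controversy is $107,750, which meets the $10,000 floor, so one alternative holds. Met.
  (c) The amount in controversy is USD 107,750, within the $150,000 ceiling, so this disjunct is met. Met.
  (d) The plaintiff resides in Harkstead, which is not Thornholm. Satisfied.
  → Every requirement is satisfied — jurisdiction.
The Superior Court of Paldale:
  (a) The amount in controversy is 107,750 dollars, within the $150,000 ceiling, so this disjunct is met. Met.
  (b) Sorensen Group has its principal place of business in Brybourne. The exception is not triggered, since the claim is a property claim, not a consumer claim. Satisfied.
  (c) The plaintiff resides in Harkstead, which is not Paldale — that alternative is enough. Met.
  (d) The amount in controversy is USD 107,750, which meets the USD 10,000 floor. Met.
  → All conditions met; jurisdiction exists.
The Circuit Court of Harkstead:
  (a) Marlo Marchetti resides in Harkstead — that alternative is enough. Met.
  (b) The claim is a property claim — that alternative is enough. Satisfied.
  (c) The amount in controversy is USD 107,750, which meets the 75,000 dollars floor. Condition met.
  (d) The amount in controversy is 107,750 dollars, above the 96,500 dollars ceiling; no such written consent has been filed — every alternative fails. Not satisfied.
  → The court lacks jurisdiction.
The Paldale Regional Court:
  (a) The plaintiff resides in Harkstead. Condition met.
  (b) The corporate defendant(s) are organised in Merford, not Paldale; the operative events occurred in Brybourne, not Paldale; no such written consent has been filed — every alternative fails. However, the amount in controversy is $107,750, which meets the 20,000 dollars floor, so the 'unless' proviso supplies this condition. Met.
  (c) The property lies in Brybourne, not Paldale; no party resides in Paldale — no alternative holds. Fails.
  (d) The amount in controversy is 107,750 dollars, which meets the 92,500 dollars floor, which satisfies one of the alternatives. And the carve-out is inapplicable — the defendant resides in Brybourne, not Paldale. Condition met.
  (e) The claim is a property claim, not an employment claim. Condition met.
  → Not every requirement is met — no jurisdiction.
Courts with jurisdiction: the Superior Court of Thornholm, the Superior Court of Paldale — 2 in total.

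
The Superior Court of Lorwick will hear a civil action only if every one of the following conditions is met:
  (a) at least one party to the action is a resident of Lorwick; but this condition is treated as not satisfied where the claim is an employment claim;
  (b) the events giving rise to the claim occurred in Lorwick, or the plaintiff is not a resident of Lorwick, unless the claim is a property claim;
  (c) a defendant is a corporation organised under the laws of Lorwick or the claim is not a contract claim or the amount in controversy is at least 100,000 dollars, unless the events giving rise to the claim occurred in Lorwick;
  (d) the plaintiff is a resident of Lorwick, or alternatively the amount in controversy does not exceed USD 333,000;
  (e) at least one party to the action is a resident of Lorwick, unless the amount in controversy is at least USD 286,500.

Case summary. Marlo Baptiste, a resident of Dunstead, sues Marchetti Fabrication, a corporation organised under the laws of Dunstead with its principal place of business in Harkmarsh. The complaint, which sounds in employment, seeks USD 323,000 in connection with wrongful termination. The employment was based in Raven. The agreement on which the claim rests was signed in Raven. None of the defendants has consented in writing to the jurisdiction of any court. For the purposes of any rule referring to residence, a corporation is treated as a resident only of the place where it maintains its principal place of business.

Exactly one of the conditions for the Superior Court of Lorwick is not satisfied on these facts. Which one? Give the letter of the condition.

The Superior Court of Lorwick:
  (a) No party resides in Lorwick. Condition not met.
  (b) The plaintiff resides in Dunstead, which is not Lorwick, which satisfies one of the alternatives. Met.
  (c) The claim is an employment claim, not a contract claim, so one alternative holds. Met.
  (d) The amount in controversy is 323,000 dollars, within the $333,000 ceiling, so one alternative holds. Met.
  (e) No party resides in Lorwick. However, the amount in controversy is $323,000, which meets the 286,500 dollars floor, so the 'unless' proviso supplies this condition. Met.
Only condition (a) fails.

(a)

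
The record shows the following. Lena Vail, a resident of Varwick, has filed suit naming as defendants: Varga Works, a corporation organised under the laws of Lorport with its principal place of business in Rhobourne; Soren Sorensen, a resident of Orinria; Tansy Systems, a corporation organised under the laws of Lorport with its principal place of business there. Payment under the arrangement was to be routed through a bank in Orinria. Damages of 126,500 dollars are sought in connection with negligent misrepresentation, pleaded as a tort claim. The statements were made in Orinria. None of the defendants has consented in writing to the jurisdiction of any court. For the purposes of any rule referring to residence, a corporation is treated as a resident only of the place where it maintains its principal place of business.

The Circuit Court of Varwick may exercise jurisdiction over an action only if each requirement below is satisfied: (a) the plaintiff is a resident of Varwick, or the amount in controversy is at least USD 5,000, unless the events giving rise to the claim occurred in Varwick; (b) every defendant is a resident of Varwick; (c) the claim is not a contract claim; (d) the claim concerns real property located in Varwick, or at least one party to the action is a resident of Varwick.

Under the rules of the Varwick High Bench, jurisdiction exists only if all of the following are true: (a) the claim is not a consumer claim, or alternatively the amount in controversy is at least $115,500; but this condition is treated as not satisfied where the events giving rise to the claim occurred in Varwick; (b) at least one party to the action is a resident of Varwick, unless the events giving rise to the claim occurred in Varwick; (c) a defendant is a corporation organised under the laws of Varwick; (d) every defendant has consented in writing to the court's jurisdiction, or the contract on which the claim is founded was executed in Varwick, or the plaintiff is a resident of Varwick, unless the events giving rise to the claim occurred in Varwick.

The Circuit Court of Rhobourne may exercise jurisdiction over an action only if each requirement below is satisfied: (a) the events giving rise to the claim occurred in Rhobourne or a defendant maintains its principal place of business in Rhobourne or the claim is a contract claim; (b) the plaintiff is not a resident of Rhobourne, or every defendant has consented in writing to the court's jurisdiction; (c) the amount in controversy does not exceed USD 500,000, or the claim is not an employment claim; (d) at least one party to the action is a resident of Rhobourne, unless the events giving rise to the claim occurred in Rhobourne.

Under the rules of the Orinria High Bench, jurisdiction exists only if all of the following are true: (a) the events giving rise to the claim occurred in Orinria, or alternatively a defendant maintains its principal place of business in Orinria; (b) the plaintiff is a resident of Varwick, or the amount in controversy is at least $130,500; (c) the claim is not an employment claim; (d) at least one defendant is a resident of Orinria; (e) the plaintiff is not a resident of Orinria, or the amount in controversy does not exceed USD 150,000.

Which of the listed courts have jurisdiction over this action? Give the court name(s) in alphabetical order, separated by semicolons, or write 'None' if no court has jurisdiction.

the Circuit Court of Rhobourne; the Orinria High Bench

The Circuit Court of Varwick:
  (a) The plaintiff resides in Varwick, so this disjunct is met. Met.
  (b) The defendants reside as follows — Varga Works in Rhobourne, Soren Sorensen in Orinria, Tansy Systems in Lorport — not all in Varwick. Not met.
  (c) The claim is a tort claim, not a contract claim. Condition met.
  (d) Lena Vail resides in Varwick — that alternative is enough. Satisfied.
  → Not every requirement is met — no jurisdiction.
The Varwick High Bench:
  (a) The claim is a tort claim, not a consumer claim, so one alternative holds. The carve-out does not apply: the operative events occurred in Orinria, not Varwick. Condition met.
  (b) Lena Vail resides in Varwick. Satisfied.
  (c) The corporate defendant(s) are organised in Lorport, not Varwick. Fails.
  (d) The plaintiff resides in Varwick, so this disjunct is met. Met.
  → No jurisdiction.
The Circuit Court of Rhobourne:
  (a) Varga Works has its principal place of business in Rhobourne, which satisfies one of the alternatives. Condition met.
  (b) The plaintiff resides in Varwick, which is not Rhobourne, so this disjunct is met. Condition met.
  (c) The amount in controversy is USD 126,500, within the $500,000 ceiling, which satisfies one of the alternatives. Satisfied.
  (d) Varga Works resides in Rhobourne. Satisfied.
  → All conditions met; jurisdiction exists.
The Orinria High Bench:
  (a) The operative events occurred in Orinria, which satisfies one of the alternatives. Condition met.
  (b) The plaintiff resides in Varwick, so this disjunct is met. Condition met.
  (c) The claim is a tort claim, not an employment claim. Met.
  (d) Soren Sorensen resides in Orinria. Satisfied.
  (e) The plaintiff resides in Varwick, which is not Orinria, which satisfies one of the alternatives. Met.
  → The court has jurisdiction.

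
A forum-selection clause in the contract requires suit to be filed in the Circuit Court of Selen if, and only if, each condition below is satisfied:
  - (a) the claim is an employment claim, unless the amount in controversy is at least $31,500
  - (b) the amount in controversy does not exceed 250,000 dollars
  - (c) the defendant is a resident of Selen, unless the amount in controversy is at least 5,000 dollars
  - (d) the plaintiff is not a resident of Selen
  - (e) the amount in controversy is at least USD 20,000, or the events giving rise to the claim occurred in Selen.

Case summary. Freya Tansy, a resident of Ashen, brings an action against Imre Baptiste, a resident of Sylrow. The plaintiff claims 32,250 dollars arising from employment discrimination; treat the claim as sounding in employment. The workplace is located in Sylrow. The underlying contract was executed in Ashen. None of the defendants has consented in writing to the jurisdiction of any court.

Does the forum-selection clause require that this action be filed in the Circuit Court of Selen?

Yes

The Circuit Court of Selen:
  (a) The claim is an employment claim. Met.
  (b) The amount in controversy is $32,250, within the $250,000 ceiling. Met.
  (c) The defendant resides in Sylrow, not Selen. But the amount in controversy is USD 32,250, which meets the USD 5,000 floor, and the 'unless' clause therefore excuses the requirement. Satisfied.
  (d) The plaintiff resides in Ashen, which is not Selen. Satisfied.
  (e) The amount in controversy is $32,250, which meets the 20,000 dollars floor — that alternative is enough. Satisfied.
  → Forum clause is triggered.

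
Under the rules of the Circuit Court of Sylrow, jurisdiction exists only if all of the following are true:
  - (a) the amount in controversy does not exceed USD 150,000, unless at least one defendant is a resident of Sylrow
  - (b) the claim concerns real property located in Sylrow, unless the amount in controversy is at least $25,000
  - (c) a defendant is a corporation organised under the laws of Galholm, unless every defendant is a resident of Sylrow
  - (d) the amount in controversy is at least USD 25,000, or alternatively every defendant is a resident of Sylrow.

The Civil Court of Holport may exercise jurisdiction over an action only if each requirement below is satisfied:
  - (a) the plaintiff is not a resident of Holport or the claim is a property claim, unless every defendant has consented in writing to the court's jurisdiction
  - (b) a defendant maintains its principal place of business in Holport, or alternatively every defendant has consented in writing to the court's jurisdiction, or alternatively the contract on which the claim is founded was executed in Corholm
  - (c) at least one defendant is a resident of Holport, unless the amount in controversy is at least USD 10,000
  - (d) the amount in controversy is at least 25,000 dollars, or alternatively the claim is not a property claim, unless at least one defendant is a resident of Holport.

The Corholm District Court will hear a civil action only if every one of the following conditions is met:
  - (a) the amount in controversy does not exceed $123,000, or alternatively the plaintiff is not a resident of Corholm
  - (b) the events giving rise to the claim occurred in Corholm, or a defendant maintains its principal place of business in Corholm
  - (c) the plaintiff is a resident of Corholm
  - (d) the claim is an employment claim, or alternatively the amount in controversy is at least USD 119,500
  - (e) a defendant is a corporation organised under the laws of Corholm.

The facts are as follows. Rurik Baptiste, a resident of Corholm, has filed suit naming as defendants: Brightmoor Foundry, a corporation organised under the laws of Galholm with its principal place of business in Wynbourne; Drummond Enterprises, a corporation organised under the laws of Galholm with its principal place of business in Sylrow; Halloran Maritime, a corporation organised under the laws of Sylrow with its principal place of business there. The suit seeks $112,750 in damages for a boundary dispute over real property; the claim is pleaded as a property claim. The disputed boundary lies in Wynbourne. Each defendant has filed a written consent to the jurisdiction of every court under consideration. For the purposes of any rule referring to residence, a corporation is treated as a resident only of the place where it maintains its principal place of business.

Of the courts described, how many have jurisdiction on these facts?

2

The Circuit Court of Sylrow:
  (a) The amount in controversy is $112,750, within the 150,000 dollars ceiling. Condition met.
  (b) The property lies in Wynbourne, not Sylrow. However, the amount in controversy is $112,750, which meets the 25,000 dollars floor, so the 'unless' proviso supplies this condition. Condition met.
  (c) Brightmoor Foundry is organised under the laws of Galholm. Met.
  (d) The amount in controversy is 112,750 dollars, which meets the $25,000 floor — that alternative is enough. Condition met.
  → Jurisdiction lies.
The Civil Court of Holport:
  (a) The plaintiff resides in Corholm, which is not Holport — that alternative is enough. Satisfied.
  (b) Every defendant has filed written consent — that alternative is enough. Met.
  (c) No defendant resides in Holport (they reside in Wynbourne, Sylrow, Sylrow). The proviso rescues it, though: the amount in controversy is 112,750 dollars, which meets the $10,000 floor. Satisfied.
  (d) The amount in controversy is $112,750, which meets the $25,000 floor, so this disjunct is met. Condition met.
  → Every requirement is satisfied — jurisdiction.
The Corholm District Court:
  (a) The amount in controversy is USD 112,750, within the $123,000 ceiling — that alternative is enough. Satisfied.
  (b) The operative events occurred in Wynbourne, not Corholm; the corporate defendant(s) have their principal place of business in Sylrow, Wynbourne, not Corholm — none of the alternatives is met. Fails.
  (c) The plaintiff resides in Corholm. Satisfied.
  (d) The claim is a property claim, not an employment claim; the amount in controversy is USD 112,750, below the USD 119,500 floor — every alternative fails. Not satisfied.
  (e) The corporate defendant(s) are organised in Galholm, Sylrow, not Corholm. Fails.
  → No jurisdiction.
Courts with jurisdiction: the Circuit Court of Sylrow, the Civil Court of Holport — 2 in total.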